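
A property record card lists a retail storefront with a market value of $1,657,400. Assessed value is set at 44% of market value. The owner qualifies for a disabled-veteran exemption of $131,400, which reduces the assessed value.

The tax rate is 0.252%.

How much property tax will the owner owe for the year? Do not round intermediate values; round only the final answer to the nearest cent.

Assessed value = $1,657,400 × 0.44 = $729,256
Taxable value = $729,256 − $131,400 = $597,856
Tax = $597,856 × 0.00252 = $1,506.59712

$1,506.60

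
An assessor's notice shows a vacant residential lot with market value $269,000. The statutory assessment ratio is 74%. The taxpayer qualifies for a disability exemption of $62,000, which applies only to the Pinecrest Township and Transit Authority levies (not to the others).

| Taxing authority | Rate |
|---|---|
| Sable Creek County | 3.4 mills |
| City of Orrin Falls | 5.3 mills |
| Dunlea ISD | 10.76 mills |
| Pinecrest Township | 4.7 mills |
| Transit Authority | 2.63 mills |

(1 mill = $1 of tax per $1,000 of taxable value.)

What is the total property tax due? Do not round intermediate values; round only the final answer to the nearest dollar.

$4,878

Assessed value = $269,000 × 0.74 = $199,060
Sable Creek County: $199,060 × 0.0034 = $676.804
City of Orrin Falls: $199,060 × 0.0053 = $1,055.018
Dunlea ISD: $199,060 × 0.01076 = $2,141.8856
Pinecrest Township: ($199,060 − $62,000) × 0.0047 = $137,060 × 0.0047 = $644.182
Transit Authority: ($199,060 − $62,000) × 0.00263 = $137,060 × 0.00263 = $360.4678
Total = $4,878.3574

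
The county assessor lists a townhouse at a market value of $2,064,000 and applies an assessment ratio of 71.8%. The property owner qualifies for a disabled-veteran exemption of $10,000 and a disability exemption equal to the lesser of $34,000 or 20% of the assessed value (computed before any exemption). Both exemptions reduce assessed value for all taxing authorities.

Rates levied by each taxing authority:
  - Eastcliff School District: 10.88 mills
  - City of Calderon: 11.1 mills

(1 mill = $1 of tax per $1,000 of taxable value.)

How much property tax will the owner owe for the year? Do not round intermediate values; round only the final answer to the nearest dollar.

$31,606

Assessed value = $2,064,000 × 0.718 = $1,481,952
Disability exemption = min($34,000, 20% × $1,481,952) = min($34,000, $296,390.4) = $34,000 (dollar cap binds)
Taxable value = $1,481,952 − $10,000 − $34,000 = $1,437,952
Eastcliff School District: $1,437,952 × 0.01088 = $15,644.91776
City of Calderon: $1,437,952 × 0.0111 = $15,961.2672
Total = $31,606.18496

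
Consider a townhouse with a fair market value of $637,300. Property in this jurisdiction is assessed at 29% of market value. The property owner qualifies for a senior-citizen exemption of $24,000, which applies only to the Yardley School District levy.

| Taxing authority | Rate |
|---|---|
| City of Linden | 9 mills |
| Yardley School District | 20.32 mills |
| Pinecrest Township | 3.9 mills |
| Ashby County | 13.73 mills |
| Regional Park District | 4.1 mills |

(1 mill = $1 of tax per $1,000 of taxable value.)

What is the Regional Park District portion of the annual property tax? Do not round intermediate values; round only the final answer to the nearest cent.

Assessed value = $637,300 × 0.29 = $184,817
Regional Park District taxable value = $184,817 (exemption does not apply)
Regional Park District levy = $184,817 × 0.0041 = $757.7497

$757.75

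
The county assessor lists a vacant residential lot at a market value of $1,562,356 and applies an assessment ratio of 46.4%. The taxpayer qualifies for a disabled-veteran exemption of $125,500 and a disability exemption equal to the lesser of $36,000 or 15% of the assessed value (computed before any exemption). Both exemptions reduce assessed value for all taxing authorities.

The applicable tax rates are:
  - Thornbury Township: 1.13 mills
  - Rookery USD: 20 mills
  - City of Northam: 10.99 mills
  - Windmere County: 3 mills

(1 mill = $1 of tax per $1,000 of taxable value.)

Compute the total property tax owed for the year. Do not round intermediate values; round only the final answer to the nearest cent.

$19,787.77

Assessed value = $1,562,356 × 0.464 = $724,933.184
Disability exemption = min($36,000, 15% × $724,933.184) = min($36,000, $108,739.9776) = $36,000 (dollar cap binds)
Taxable value = $724,933.184 − $125,500 − $36,000 = $563,433.184
Thornbury Township: $563,433.184 × 0.00113 = $636.67949792
Rookery USD: $563,433.184 × 0.02 = $11,268.66368
City of Northam: $563,433.184 × 0.01099 = $6,192.13069216
Windmere County: $563,433.184 × 0.003 = $1,690.299552
Total = $19,787.77342208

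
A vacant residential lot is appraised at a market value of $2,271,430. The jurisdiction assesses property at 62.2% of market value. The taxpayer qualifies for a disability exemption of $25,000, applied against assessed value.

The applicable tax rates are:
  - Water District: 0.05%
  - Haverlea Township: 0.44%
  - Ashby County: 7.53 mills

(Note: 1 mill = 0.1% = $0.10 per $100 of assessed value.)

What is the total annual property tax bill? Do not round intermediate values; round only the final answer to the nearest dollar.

Assessed value = $2,271,430 × 0.622 = $1,412,829.46
Taxable value = $1,412,829.46 − $25,000 = $1,387,829.46
Water District: $1,387,829.46 × 0.0005 = $693.91473
Haverlea Township: $1,387,829.46 × 0.0044 = $6,106.449624
Ashby County: $1,387,829.46 × 0.00753 = $10,450.3558338
Total = $17,250.7201878

$17,251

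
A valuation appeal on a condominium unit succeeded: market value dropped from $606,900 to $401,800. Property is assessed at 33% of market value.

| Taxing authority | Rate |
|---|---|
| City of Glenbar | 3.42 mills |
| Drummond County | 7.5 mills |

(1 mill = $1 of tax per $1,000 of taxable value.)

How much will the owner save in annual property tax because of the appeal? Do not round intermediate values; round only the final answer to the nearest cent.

$739.10

Old assessed value = $606,900 × 0.33 = $200,277
New assessed value = $401,800 × 0.33 = $132,594
Combined rate = 0.00342 + 0.0075 = 0.01092
Old tax = $200,277 × 0.01092 = $2,187.02484
New tax = $132,594 × 0.01092 = $1,447.92648
Reduction = $2,187.02484 − $1,447.92648 = $739.09836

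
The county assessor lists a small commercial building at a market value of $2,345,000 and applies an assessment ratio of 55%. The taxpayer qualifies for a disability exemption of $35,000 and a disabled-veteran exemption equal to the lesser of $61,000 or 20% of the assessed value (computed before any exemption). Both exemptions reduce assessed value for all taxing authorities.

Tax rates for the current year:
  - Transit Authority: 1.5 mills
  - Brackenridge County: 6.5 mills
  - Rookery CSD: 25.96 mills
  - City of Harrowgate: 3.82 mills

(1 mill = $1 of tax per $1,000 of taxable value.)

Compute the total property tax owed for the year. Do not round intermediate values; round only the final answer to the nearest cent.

Assessed value = $2,345,000 × 0.55 = $1,289,750
Disabled-veteran exemption = min($61,000, 20% × $1,289,750) = min($61,000, $257,950) = $61,000 (dollar cap binds)
Taxable value = $1,289,750 − $35,000 − $61,000 = $1,193,750
Transit Authority: $1,193,750 × 0.0015 = $1,790.625
Brackenridge County: $1,193,750 × 0.0065 = $7,759.375
Rookery CSD: $1,193,750 × 0.02596 = $30,989.75
City of Harrowgate: $1,193,750 × 0.00382 = $4,560.125
Total = $45,099.875

$45,099.88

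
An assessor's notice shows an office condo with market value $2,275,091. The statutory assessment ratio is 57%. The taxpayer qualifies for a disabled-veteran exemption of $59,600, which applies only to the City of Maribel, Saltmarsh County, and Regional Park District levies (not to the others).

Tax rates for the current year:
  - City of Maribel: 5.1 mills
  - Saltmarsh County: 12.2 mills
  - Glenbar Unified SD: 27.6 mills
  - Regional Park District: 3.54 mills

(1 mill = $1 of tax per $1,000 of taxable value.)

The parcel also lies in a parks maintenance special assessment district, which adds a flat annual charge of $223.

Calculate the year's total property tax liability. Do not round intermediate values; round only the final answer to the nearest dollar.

$61,798

Assessed value = $2,275,091 × 0.57 = $1,296,801.87
City of Maribel: ($1,296,801.87 − $59,600) × 0.0051 = $1,237,201.87 × 0.0051 = $6,309.729537
Saltmarsh County: ($1,296,801.87 − $59,600) × 0.0122 = $1,237,201.87 × 0.0122 = $15,093.862814
Glenbar Unified SD: $1,296,801.87 × 0.0276 = $35,791.731612
Regional Park District: ($1,296,801.87 − $59,600) × 0.00354 = $1,237,201.87 × 0.00354 = $4,379.6946198
Levies subtotal = $61,575.0185828
Total = $61,575.0185828 + $223 = $61,798.0185828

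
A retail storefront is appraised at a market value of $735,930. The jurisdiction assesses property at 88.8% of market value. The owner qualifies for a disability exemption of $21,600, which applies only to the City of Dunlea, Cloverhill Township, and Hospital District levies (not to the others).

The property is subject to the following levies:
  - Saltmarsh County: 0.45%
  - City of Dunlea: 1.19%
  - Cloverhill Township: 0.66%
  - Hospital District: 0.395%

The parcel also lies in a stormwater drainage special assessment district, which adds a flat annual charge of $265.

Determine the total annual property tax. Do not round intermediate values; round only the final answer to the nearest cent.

$17,392.06

Assessed value = $735,930 × 0.888 = $653,505.84
Saltmarsh County: $653,505.84 × 0.0045 = $2,940.77628
City of Dunlea: ($653,505.84 − $21,600) × 0.0119 = $631,905.84 × 0.0119 = $7,519.679496
Cloverhill Township: ($653,505.84 − $21,600) × 0.0066 = $631,905.84 × 0.0066 = $4,170.578544
Hospital District: ($653,505.84 − $21,600) × 0.00395 = $631,905.84 × 0.00395 = $2,496.028068
Levies subtotal = $17,127.062388
Total = $17,127.062388 + $265 = $17,392.062388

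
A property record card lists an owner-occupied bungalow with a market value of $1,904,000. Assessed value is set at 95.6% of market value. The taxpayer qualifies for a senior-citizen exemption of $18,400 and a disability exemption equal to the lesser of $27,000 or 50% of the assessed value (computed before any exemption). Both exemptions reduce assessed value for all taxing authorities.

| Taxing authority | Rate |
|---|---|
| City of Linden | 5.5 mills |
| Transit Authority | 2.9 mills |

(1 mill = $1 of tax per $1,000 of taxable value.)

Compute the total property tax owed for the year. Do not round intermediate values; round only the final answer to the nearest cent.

$14,908.52

Assessed value = $1,904,000 × 0.956 = $1,820,224
Disability exemption = min($27,000, 50% × $1,820,224) = min($27,000, $910,112) = $27,000 (dollar cap binds)
Taxable value = $1,820,224 − $18,400 − $27,000 = $1,774,824
City of Linden: $1,774,824 × 0.0055 = $9,761.532
Transit Authority: $1,774,824 × 0.0029 = $5,146.9896
Total = $14,908.5216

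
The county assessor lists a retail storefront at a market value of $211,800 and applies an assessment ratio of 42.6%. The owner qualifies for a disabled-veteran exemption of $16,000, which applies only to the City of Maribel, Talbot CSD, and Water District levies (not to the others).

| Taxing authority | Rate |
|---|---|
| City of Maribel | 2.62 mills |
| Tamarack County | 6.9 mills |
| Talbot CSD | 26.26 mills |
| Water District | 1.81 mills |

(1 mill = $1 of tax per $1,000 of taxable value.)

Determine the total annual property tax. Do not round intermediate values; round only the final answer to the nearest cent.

$2,900.59

Assessed value = $211,800 × 0.426 = $90,226.8
City of Maribel: ($90,226.8 − $16,000) × 0.00262 = $74,226.8 × 0.00262 = $194.474216
Tamarack County: $90,226.8 × 0.0069 = $622.56492
Talbot CSD: ($90,226.8 − $16,000) × 0.02626 = $74,226.8 × 0.02626 = $1,949.195768
Water District: ($90,226.8 − $16,000) × 0.00181 = $74,226.8 × 0.00181 = $134.350508
Total = $2,900.585412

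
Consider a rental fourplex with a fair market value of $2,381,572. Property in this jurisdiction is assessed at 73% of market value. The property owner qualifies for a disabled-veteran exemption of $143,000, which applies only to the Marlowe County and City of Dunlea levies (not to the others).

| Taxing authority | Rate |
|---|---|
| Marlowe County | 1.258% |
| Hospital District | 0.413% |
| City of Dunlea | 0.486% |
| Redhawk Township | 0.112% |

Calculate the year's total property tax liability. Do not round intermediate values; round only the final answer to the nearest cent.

Assessed value = $2,381,572 × 0.73 = $1,738,547.56
Marlowe County: ($1,738,547.56 − $143,000) × 0.01258 = $1,595,547.56 × 0.01258 = $20,071.9883048
Hospital District: $1,738,547.56 × 0.00413 = $7,180.2014228
City of Dunlea: ($1,738,547.56 − $143,000) × 0.00486 = $1,595,547.56 × 0.00486 = $7,754.3611416
Redhawk Township: $1,738,547.56 × 0.00112 = $1,947.1732672
Total = $36,953.7241364

$36,953.72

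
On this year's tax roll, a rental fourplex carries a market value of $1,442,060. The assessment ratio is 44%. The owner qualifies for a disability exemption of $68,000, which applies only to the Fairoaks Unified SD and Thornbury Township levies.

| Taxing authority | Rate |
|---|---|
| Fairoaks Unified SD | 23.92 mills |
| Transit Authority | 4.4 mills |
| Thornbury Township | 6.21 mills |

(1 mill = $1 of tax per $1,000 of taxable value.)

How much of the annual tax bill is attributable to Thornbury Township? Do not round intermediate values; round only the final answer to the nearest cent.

Assessed value = $1,442,060 × 0.44 = $634,506.4
Thornbury Township taxable value = $634,506.4 − $68,000 = $566,506.4
Thornbury Township levy = $566,506.4 × 0.00621 = $3,518.004744

$3,518.00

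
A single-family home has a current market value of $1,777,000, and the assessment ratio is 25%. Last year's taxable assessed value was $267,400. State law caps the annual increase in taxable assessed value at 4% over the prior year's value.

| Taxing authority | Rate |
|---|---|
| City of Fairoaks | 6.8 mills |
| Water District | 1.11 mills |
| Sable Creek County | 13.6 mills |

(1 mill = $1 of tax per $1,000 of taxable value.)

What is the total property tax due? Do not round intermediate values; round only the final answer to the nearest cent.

Uncapped assessed value = $1,777,000 × 0.25 = $444,250
Cap limit = $267,400 × 1.04 = $278,096
Taxable assessed value = min($444,250, $278,096) = $278,096 (cap binds)
City of Fairoaks: $278,096 × 0.0068 = $1,891.0528
Water District: $278,096 × 0.00111 = $308.68656
Sable Creek County: $278,096 × 0.0136 = $3,782.1056
Total = $5,981.84496

$5,981.84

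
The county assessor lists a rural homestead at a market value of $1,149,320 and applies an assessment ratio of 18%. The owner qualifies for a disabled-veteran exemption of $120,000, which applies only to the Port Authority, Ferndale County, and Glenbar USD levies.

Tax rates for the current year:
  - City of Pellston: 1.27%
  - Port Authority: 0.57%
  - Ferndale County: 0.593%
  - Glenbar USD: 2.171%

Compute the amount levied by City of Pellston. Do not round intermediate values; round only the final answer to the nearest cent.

Assessed value = $1,149,320 × 0.18 = $206,877.6
City of Pellston taxable value = $206,877.6 (exemption does not apply)
City of Pellston levy = $206,877.6 × 0.0127 = $2,627.34552

$2,627.35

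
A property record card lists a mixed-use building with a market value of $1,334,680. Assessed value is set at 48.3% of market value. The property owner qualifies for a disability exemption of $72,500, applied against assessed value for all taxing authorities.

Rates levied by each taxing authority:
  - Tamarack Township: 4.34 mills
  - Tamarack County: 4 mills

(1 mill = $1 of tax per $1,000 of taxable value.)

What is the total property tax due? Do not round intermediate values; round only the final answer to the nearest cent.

$4,771.73

Assessed value = $1,334,680 × 0.483 = $644,650.44
Taxable value = $644,650.44 − $72,500 = $572,150.44
Tamarack Township: $572,150.44 × 0.00434 = $2,483.1329096
Tamarack County: $572,150.44 × 0.004 = $2,288.60176
Total = $2,483.1329096 + $2,288.60176 = $4,771.7346696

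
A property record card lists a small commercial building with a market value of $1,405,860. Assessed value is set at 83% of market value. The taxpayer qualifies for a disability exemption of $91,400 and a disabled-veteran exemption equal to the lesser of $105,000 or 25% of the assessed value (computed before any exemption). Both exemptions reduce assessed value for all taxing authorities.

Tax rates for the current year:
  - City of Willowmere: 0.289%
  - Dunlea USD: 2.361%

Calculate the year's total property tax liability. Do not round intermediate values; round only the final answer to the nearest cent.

$25,717.29

Assessed value = $1,405,860 × 0.83 = $1,166,863.8
Disabled-veteran exemption = min($105,000, 25% × $1,166,863.8) = min($105,000, $291,715.95) = $105,000 (dollar cap binds)
Taxable value = $1,166,863.8 − $91,400 − $105,000 = $970,463.8
City of Willowmere: $970,463.8 × 0.00289 = $2,804.640382
Dunlea USD: $970,463.8 × 0.02361 = $22,912.650318
Total = $25,717.2907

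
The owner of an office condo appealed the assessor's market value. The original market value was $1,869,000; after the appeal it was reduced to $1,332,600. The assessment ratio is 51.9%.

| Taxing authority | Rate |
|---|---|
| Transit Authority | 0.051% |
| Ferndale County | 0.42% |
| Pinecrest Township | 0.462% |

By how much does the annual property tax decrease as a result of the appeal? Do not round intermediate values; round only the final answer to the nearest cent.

Old assessed value = $1,869,000 × 0.519 = $970,011
New assessed value = $1,332,600 × 0.519 = $691,619.4
Combined rate = 0.00051 + 0.0042 + 0.00462 = 0.00933
Old tax = $970,011 × 0.00933 = $9,050.20263
New tax = $691,619.4 × 0.00933 = $6,452.809002
Reduction = $9,050.20263 − $6,452.809002 = $2,597.393628

$2,597.39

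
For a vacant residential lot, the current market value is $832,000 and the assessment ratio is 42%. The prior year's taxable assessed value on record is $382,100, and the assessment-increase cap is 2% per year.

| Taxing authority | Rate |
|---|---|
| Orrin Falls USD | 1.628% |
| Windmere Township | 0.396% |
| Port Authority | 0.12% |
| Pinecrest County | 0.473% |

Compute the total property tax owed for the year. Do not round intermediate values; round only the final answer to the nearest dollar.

Uncapped assessed value = $832,000 × 0.42 = $349,440
Cap limit = $382,100 × 1.02 = $389,742
Taxable assessed value = min($349,440, $389,742) = $349,440 (cap does not bind)
Orrin Falls USD: $349,440 × 0.01628 = $5,688.8832
Windmere Township: $349,440 × 0.00396 = $1,383.7824
Port Authority: $349,440 × 0.0012 = $419.328
Pinecrest County: $349,440 × 0.00473 = $1,652.8512
Total = $9,144.8448

$9,145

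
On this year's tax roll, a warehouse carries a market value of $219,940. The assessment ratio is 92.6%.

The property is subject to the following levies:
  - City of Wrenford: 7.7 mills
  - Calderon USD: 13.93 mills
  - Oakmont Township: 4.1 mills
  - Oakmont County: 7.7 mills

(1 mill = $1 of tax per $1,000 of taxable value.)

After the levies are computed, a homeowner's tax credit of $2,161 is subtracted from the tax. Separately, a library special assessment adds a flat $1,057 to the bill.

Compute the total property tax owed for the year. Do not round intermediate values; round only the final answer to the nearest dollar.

Assessed value = $219,940 × 0.926 = $203,664.44
City of Wrenford: $203,664.44 × 0.0077 = $1,568.216188
Calderon USD: $203,664.44 × 0.01393 = $2,837.0456492
Oakmont Township: $203,664.44 × 0.0041 = $835.024204
Oakmont County: $203,664.44 × 0.0077 = $1,568.216188
Levies subtotal = $6,808.5022292
After credit = $6,808.5022292 − $2,161 = $4,647.5022292
Total = $4,647.5022292 + $1,057 = $5,704.5022292

$5,705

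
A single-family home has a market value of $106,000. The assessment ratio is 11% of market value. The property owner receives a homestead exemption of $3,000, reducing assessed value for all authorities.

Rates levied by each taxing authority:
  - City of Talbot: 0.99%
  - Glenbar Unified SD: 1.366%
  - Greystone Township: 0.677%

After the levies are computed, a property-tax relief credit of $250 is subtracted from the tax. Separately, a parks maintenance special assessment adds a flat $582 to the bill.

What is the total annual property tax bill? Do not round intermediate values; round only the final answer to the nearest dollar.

Assessed value = $106,000 × 0.11 = $11,660
Taxable value = $11,660 − $3,000 = $8,660
City of Talbot: $8,660 × 0.0099 = $85.734
Glenbar Unified SD: $8,660 × 0.01366 = $118.2956
Greystone Township: $8,660 × 0.00677 = $58.6282
Levies subtotal = $262.6578
After credit = $262.6578 − $250 = $12.6578
Total = $12.6578 + $582 = $594.6578

$595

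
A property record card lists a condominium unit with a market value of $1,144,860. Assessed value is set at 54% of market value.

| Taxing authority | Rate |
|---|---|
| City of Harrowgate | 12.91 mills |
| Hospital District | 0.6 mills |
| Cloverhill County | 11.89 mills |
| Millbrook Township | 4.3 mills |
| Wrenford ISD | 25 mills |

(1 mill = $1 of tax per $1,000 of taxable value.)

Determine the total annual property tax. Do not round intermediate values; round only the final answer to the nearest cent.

$33,816.87

Assessed value = $1,144,860 × 0.54 = $618,224.4
City of Harrowgate: $618,224.4 × 0.01291 = $7,981.277004
Hospital District: $618,224.4 × 0.0006 = $370.93464
Cloverhill County: $618,224.4 × 0.01189 = $7,350.688116
Millbrook Township: $618,224.4 × 0.0043 = $2,658.36492
Wrenford ISD: $618,224.4 × 0.025 = $15,455.61
Total = $7,981.277004 + $370.93464 + $7,350.688116 + $2,658.36492 + $15,455.61 = $33,816.87468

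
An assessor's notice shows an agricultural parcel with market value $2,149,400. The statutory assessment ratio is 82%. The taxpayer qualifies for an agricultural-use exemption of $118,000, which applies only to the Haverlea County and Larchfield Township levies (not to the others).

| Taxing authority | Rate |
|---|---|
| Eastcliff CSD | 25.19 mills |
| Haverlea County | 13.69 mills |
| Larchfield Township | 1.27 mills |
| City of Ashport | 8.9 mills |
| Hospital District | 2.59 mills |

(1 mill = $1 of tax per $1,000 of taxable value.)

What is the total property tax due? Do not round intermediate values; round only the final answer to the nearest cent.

$89,250.63

Assessed value = $2,149,400 × 0.82 = $1,762,508
Eastcliff CSD: $1,762,508 × 0.02519 = $44,397.57652
Haverlea County: ($1,762,508 − $118,000) × 0.01369 = $1,644,508 × 0.01369 = $22,513.31452
Larchfield Township: ($1,762,508 − $118,000) × 0.00127 = $1,644,508 × 0.00127 = $2,088.52516
City of Ashport: $1,762,508 × 0.0089 = $15,686.3212
Hospital District: $1,762,508 × 0.00259 = $4,564.89572
Total = $89,250.63312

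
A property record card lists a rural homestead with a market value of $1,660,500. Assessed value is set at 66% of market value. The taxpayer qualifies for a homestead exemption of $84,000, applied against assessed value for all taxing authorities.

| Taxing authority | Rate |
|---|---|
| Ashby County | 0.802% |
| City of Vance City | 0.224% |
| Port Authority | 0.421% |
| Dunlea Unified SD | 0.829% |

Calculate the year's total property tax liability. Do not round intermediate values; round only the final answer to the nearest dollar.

Assessed value = $1,660,500 × 0.66 = $1,095,930
Taxable value = $1,095,930 − $84,000 = $1,011,930
Ashby County: $1,011,930 × 0.00802 = $8,115.6786
City of Vance City: $1,011,930 × 0.00224 = $2,266.7232
Port Authority: $1,011,930 × 0.00421 = $4,260.2253
Dunlea Unified SD: $1,011,930 × 0.00829 = $8,388.8997
Total = $8,115.6786 + $2,266.7232 + $4,260.2253 + $8,388.8997 = $23,031.5268

$23,032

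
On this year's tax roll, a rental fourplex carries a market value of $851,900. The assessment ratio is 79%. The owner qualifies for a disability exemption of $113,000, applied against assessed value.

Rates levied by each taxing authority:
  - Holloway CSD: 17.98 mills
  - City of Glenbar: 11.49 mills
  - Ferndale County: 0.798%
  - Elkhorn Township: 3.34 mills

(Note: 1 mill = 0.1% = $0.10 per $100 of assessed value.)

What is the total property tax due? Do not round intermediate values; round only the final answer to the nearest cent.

Assessed value = $851,900 × 0.79 = $673,001
Taxable value = $673,001 − $113,000 = $560,001
Holloway CSD: $560,001 × 0.01798 = $10,068.81798
City of Glenbar: $560,001 × 0.01149 = $6,434.41149
Ferndale County: $560,001 × 0.00798 = $4,468.80798
Elkhorn Township: $560,001 × 0.00334 = $1,870.40334
Total = $22,842.44079

$22,842.44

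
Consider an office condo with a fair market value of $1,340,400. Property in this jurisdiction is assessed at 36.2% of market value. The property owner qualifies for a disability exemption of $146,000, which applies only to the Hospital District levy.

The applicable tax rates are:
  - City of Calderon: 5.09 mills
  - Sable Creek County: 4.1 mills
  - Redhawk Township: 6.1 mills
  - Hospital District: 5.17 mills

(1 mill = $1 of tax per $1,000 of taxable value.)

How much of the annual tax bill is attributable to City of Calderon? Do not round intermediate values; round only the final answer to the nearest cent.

$2,469.79

Assessed value = $1,340,400 × 0.362 = $485,224.8
City of Calderon taxable value = $485,224.8 (exemption does not apply)
City of Calderon levy = $485,224.8 × 0.00509 = $2,469.794232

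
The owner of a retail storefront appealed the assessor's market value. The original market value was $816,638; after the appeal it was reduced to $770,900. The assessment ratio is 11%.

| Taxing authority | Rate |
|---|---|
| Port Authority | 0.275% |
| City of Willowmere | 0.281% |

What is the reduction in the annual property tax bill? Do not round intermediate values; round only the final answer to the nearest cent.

$27.97

Old assessed value = $816,638 × 0.11 = $89,830.18
New assessed value = $770,900 × 0.11 = $84,799
Combined rate = 0.00275 + 0.00281 = 0.00556
Old tax = $89,830.18 × 0.00556 = $499.4558008
New tax = $84,799 × 0.00556 = $471.48244
Reduction = $499.4558008 − $471.48244 = $27.9733608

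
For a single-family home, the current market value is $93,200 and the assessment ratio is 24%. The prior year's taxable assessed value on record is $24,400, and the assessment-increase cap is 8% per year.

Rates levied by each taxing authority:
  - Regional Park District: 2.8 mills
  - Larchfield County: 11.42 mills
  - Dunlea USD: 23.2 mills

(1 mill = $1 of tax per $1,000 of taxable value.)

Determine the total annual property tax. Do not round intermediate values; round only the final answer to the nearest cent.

$837.01

Uncapped assessed value = $93,200 × 0.24 = $22,368
Cap limit = $24,400 × 1.08 = $26,352
Taxable assessed value = min($22,368, $26,352) = $22,368 (cap does not bind)
Regional Park District: $22,368 × 0.0028 = $62.6304
Larchfield County: $22,368 × 0.01142 = $255.44256
Dunlea USD: $22,368 × 0.0232 = $518.9376
Total = $837.01056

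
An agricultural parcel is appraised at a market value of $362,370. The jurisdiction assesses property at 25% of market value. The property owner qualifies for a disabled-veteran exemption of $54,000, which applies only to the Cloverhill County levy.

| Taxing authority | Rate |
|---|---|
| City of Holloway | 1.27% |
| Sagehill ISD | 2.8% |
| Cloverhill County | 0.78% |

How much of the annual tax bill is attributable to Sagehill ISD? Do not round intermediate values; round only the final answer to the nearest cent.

Assessed value = $362,370 × 0.25 = $90,592.5
Sagehill ISD taxable value = $90,592.5 (exemption does not apply)
Sagehill ISD levy = $90,592.5 × 0.028 = $2,536.59

$2,536.59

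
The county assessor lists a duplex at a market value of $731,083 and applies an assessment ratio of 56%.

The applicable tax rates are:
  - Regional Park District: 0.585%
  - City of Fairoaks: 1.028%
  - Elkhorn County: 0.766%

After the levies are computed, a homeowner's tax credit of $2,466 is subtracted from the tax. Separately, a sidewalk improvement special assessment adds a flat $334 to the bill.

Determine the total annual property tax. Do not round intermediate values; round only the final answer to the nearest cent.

$7,607.78

Assessed value = $731,083 × 0.56 = $409,406.48
Regional Park District: $409,406.48 × 0.00585 = $2,395.027908
City of Fairoaks: $409,406.48 × 0.01028 = $4,208.6986144
Elkhorn County: $409,406.48 × 0.00766 = $3,136.0536368
Levies subtotal = $9,739.7801592
After credit = $9,739.7801592 − $2,466 = $7,273.7801592
Total = $7,273.7801592 + $334 = $7,607.7801592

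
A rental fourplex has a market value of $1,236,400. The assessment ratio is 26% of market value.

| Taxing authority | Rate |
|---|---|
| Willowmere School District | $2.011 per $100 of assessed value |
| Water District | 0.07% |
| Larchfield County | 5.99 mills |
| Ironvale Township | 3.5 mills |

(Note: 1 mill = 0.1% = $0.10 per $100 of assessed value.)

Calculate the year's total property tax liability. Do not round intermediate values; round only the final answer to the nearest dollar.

Assessed value = $1,236,400 × 0.26 = $321,464
Willowmere School District: $321,464 × 0.02011 = $6,464.64104
Water District: $321,464 × 0.0007 = $225.0248
Larchfield County: $321,464 × 0.00599 = $1,925.56936
Ironvale Township: $321,464 × 0.0035 = $1,125.124
Total = $9,740.3592

$9,740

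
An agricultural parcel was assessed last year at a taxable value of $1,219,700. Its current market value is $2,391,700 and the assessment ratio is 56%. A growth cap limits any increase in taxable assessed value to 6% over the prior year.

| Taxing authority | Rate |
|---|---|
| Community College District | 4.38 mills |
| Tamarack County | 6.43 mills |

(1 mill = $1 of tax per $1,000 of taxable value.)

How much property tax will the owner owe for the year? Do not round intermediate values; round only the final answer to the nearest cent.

Uncapped assessed value = $2,391,700 × 0.56 = $1,339,352
Cap limit = $1,219,700 × 1.06 = $1,292,882
Taxable assessed value = min($1,339,352, $1,292,882) = $1,292,882 (cap binds)
Community College District: $1,292,882 × 0.00438 = $5,662.82316
Tamarack County: $1,292,882 × 0.00643 = $8,313.23126
Total = $13,976.05442

$13,976.05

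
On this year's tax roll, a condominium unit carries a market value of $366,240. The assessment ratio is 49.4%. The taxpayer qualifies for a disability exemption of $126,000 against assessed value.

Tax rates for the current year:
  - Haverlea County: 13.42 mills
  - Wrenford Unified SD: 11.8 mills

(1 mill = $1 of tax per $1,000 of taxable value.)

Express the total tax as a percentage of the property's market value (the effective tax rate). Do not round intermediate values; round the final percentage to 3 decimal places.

Assessed value = $366,240 × 0.494 = $180,922.56
Taxable value = $180,922.56 − $126,000 = $54,922.56
Haverlea County: $54,922.56 × 0.01342 = $737.0607552
Wrenford Unified SD: $54,922.56 × 0.0118 = $648.086208
Total tax = $1,385.1469632
Effective rate = $1,385.1469632 ÷ $366,240 = 0.378% of market value

0.378%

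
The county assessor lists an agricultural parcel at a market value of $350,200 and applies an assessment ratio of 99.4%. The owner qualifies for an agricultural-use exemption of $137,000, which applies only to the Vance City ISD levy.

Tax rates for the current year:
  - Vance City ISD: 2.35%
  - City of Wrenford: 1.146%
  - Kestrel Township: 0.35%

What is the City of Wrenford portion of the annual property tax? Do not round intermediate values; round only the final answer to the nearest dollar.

$3,989

Assessed value = $350,200 × 0.994 = $348,098.8
City of Wrenford taxable value = $348,098.8 (exemption does not apply)
City of Wrenford levy = $348,098.8 × 0.01146 = $3,989.212248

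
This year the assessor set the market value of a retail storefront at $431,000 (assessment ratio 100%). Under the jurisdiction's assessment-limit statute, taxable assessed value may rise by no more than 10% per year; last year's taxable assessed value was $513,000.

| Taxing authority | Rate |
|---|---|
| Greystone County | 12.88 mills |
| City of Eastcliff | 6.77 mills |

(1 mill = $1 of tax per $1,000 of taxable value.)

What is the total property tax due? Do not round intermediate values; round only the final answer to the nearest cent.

Uncapped assessed value = $431,000 × 1 = $431,000
Cap limit = $513,000 × 1.1 = $564,300
Taxable assessed value = min($431,000, $564,300) = $431,000 (cap does not bind)
Greystone County: $431,000 × 0.01288 = $5,551.28
City of Eastcliff: $431,000 × 0.00677 = $2,917.87
Total = $8,469.15

$8,469.15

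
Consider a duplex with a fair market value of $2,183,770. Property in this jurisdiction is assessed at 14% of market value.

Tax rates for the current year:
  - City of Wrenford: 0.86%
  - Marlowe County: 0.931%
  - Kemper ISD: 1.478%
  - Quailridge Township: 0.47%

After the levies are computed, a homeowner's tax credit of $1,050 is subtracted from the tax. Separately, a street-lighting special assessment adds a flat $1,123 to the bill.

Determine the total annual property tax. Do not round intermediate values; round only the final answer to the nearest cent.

$11,504.16

Assessed value = $2,183,770 × 0.14 = $305,727.8
City of Wrenford: $305,727.8 × 0.0086 = $2,629.25908
Marlowe County: $305,727.8 × 0.00931 = $2,846.325818
Kemper ISD: $305,727.8 × 0.01478 = $4,518.656884
Quailridge Township: $305,727.8 × 0.0047 = $1,436.92066
Levies subtotal = $11,431.162442
After credit = $11,431.162442 − $1,050 = $10,381.162442
Total = $10,381.162442 + $1,123 = $11,504.162442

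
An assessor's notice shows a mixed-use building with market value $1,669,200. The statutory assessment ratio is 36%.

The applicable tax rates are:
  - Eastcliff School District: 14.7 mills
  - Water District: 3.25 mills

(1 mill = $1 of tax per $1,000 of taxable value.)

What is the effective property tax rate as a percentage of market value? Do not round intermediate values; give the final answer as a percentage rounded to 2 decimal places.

0.65%

Assessed value = $1,669,200 × 0.36 = $600,912
Eastcliff School District: $600,912 × 0.0147 = $8,833.4064
Water District: $600,912 × 0.00325 = $1,952.964
Total tax = $10,786.3704
Effective rate = $10,786.3704 ÷ $1,669,200 = 0.65% of market value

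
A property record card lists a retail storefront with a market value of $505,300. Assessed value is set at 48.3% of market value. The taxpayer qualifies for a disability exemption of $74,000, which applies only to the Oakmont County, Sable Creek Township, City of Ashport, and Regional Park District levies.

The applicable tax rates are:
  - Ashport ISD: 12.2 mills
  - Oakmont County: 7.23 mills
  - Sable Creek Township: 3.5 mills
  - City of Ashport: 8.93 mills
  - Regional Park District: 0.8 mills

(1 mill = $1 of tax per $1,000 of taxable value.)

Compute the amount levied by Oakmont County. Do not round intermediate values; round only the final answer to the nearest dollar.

$1,230

Assessed value = $505,300 × 0.483 = $244,059.9
Oakmont County taxable value = $244,059.9 − $74,000 = $170,059.9
Oakmont County levy = $170,059.9 × 0.00723 = $1,229.533077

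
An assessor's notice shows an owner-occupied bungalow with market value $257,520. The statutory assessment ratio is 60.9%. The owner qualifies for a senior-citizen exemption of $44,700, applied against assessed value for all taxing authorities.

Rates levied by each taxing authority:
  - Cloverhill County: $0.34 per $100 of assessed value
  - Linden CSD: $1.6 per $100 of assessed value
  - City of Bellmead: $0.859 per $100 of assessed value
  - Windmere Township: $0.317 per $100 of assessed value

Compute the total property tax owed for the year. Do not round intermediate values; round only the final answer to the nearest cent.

Assessed value = $257,520 × 0.609 = $156,829.68
Taxable value = $156,829.68 − $44,700 = $112,129.68
Cloverhill County: $112,129.68 × 0.0034 = $381.240912
Linden CSD: $112,129.68 × 0.016 = $1,794.07488
City of Bellmead: $112,129.68 × 0.00859 = $963.1939512
Windmere Township: $112,129.68 × 0.00317 = $355.4510856
Total = $381.240912 + $1,794.07488 + $963.1939512 + $355.4510856 = $3,493.9608288

$3,493.96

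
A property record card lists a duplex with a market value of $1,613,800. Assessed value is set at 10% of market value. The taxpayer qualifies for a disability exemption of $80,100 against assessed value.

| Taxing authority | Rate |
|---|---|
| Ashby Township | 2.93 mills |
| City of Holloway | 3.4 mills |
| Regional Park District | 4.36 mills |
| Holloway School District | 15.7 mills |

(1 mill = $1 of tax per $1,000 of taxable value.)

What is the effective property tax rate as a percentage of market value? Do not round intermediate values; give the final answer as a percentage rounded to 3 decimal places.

Assessed value = $1,613,800 × 0.1 = $161,380
Taxable value = $161,380 − $80,100 = $81,280
Ashby Township: $81,280 × 0.00293 = $238.1504
City of Holloway: $81,280 × 0.0034 = $276.352
Regional Park District: $81,280 × 0.00436 = $354.3808
Holloway School District: $81,280 × 0.0157 = $1,276.096
Total tax = $2,144.9792
Effective rate = $2,144.9792 ÷ $1,613,800 = 0.133% of market value

0.133%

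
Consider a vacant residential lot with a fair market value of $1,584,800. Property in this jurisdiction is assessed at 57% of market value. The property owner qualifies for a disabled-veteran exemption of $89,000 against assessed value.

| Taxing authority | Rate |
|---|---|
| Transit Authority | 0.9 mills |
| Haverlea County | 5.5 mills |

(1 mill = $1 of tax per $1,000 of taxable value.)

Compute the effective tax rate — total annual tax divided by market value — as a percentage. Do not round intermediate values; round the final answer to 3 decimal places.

Assessed value = $1,584,800 × 0.57 = $903,336
Taxable value = $903,336 − $89,000 = $814,336
Transit Authority: $814,336 × 0.0009 = $732.9024
Haverlea County: $814,336 × 0.0055 = $4,478.848
Total tax = $5,211.7504
Effective rate = $5,211.7504 ÷ $1,584,800 = 0.329% of market value

0.329%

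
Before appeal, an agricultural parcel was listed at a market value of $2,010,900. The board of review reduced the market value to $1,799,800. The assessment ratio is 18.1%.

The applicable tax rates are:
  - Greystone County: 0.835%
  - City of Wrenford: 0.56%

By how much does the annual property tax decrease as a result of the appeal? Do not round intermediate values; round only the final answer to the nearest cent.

$533.02

Old assessed value = $2,010,900 × 0.181 = $363,972.9
New assessed value = $1,799,800 × 0.181 = $325,763.8
Combined rate = 0.00835 + 0.0056 = 0.01395
Old tax = $363,972.9 × 0.01395 = $5,077.421955
New tax = $325,763.8 × 0.01395 = $4,544.40501
Reduction = $5,077.421955 − $4,544.40501 = $533.016945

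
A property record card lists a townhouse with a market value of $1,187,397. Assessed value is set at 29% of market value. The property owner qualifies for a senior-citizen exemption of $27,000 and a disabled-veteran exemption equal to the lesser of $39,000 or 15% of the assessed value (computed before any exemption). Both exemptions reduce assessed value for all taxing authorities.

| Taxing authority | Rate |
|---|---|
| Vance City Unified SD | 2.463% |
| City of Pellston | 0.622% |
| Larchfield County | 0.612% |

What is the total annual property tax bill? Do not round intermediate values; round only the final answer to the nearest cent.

$10,290.42

Assessed value = $1,187,397 × 0.29 = $344,345.13
Disabled-veteran exemption = min($39,000, 15% × $344,345.13) = min($39,000, $51,651.7695) = $39,000 (dollar cap binds)
Taxable value = $344,345.13 − $27,000 − $39,000 = $278,345.13
Vance City Unified SD: $278,345.13 × 0.02463 = $6,855.6405519
City of Pellston: $278,345.13 × 0.00622 = $1,731.3067086
Larchfield County: $278,345.13 × 0.00612 = $1,703.4721956
Total = $10,290.4194561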